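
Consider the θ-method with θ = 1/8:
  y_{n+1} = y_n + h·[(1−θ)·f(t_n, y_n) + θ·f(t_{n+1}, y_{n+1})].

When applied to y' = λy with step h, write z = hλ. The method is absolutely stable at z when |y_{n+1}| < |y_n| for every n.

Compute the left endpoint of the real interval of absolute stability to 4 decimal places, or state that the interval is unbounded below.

left endpoint -2.6667.

With y'=λy (z=hλ):
  y_{n+1} = y_n + z·[7/8·y_n + 1/8·y_{n+1}] ⇒ (1 − 1/8z)y_{n+1} = (1 + 7/8z)y_n
  so R(z) = (1 + 7/8z)/(1 − 1/8z).

Need |R(x)|<1, x<0.
x=-0.6: |R|=0.4419
R=−1: 1+7/8x = −1+1/8x ⇒ -3/4x=2 ⇒ x=2/(-3/4)=-2.6667
Confirm numerically:
  x=-2.457: |R|=0.87970 <1
  x=-2.037: |R|=0.62359 <1
  x=-1.562: |R|=0.30684 <1
  x=-1.169: |R|=0.01996 <1
  x=-3.262: |R|=1.31717 >1
  x=-2.755: |R|=1.04928 >1
Interval (-2.6667, 0).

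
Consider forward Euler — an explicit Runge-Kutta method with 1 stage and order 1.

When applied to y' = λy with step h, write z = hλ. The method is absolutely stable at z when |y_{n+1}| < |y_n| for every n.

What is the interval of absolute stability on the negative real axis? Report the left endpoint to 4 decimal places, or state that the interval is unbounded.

z∈(-2.0000,0).

Set f=λy, z=hλ:
  order 1, 1-stage ⇒ R(z)=1+z
  (e.g. R(-1.7)=-0.70000, |R|=0.70000)

Need |R(x)|<1, x<0.
x=-1.7: |R|=0.7000
|R(-2.32)|=1.3200 |R(-1.7)|=0.7000 |R(-1.56)|=0.5600
Bisect:
  x_lo=-2.8584 |R|=1.8584  x_hi=-0.3650 |R|=0.6350
  mid=-1.61170 |R|=0.61170 →hi
  mid=-2.23507 |R|=1.23507 →lo
  mid=-1.92339 |R|=0.92339 →hi
  mid=-2.07923 |R|=1.07923 →lo
  mid=-2.00131 |R|=1.00131 →lo
  mid=-1.96235 |R|=0.96235 →hi
  mid=-1.98183 |R|=0.98183 →hi
  mid=-1.99157 |R|=0.99157 →hi
  mid=-1.99644 |R|=0.99644 →hi
  ...
  [-2.00009,-1.99994] ⇒ x*=-2.0000
Stable set (-2.0000, 0).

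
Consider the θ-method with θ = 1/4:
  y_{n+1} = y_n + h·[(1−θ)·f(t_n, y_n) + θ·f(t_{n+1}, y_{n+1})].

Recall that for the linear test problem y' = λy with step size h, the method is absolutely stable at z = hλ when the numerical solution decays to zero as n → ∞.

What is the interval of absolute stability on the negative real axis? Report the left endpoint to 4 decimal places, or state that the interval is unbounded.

Set f=λy, z=hλ:
  y_{n+1} = y_n + z·[3/4·y_n + 1/4·y_{n+1}] ⇒ (1 − 1/4z)y_{n+1} = (1 + 3/4z)y_n
  R(z) = (1 + 3/4z)/(1 − 1/4z).

Find x<0 with |R(x)|<1.
x=-0.4: |R|=0.6364
R=−1: 1+3/4x = −1+1/4x ⇒ -1/2x=2 ⇒ x=2/(-1/2)=-4.0000
Confirm numerically:
  x=-3.343: |R|=0.82105 <1
  x=-2.222: |R|=0.42848 <1
  x=-2.101: |R|=0.37748 <1
  x=-4.504: |R|=1.11853 >1
  x=-4.423: |R|=1.10044 >1
Interval (-4.0000, 0).

(-4.0000, 0).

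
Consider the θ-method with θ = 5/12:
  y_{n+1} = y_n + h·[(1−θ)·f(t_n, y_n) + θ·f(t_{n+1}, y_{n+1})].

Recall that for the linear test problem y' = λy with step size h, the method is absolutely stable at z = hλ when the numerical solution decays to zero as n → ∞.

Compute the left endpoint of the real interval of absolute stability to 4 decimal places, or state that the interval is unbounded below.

z* = -12.0000.

On y'=λy, z=hλ:
  y_{n+1} = y_n + z·[7/12·y_n + 5/12·y_{n+1}] ⇒ (1 − 5/12z)y_{n+1} = (1 + 7/12z)y_n
  Hence R(z) = (1 + 7/12z)/(1 − 5/12z).

Find x<0 with |R(x)|<1.
x=-1.49: |R|=0.0807
R=−1: 1+7/12x = −1+5/12x ⇒ -1/6x=2 ⇒ x=2/(-1/6)=-12.0000
Confirm numerically:
  x=-9.834: |R|=0.92918 <1
  x=-7.551: |R|=0.82116 <1
  x=-5.215: |R|=0.64360 <1
  x=-4.869: |R|=0.60759 <1
  x=-12.335: |R|=1.00909 >1
  x=-12.244: |R|=1.00666 >1
  x=-12.081: |R|=1.00224 >1
So |R|<1 on (-12.0000, 0).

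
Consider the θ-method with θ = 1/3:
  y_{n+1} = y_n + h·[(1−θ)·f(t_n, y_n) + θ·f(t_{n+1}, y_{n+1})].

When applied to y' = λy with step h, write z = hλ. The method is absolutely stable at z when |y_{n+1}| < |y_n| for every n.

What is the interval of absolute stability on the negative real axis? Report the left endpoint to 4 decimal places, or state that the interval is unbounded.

With y'=λy (z=hλ):
  y_{n+1} = y_n + z·[2/3·y_n + 1/3·y_{n+1}] ⇒ (1 − 1/3z)y_{n+1} = (1 + 2/3z)y_n
  R(z) = (1 + 2/3z)/(1 − 1/3z).

Solve |R(x)|<1 on ℝ⁻.
x=-0.7: |R|=0.4324
R=−1: 1+2/3x = −1+1/3x ⇒ -1/3x=2 ⇒ x=2/(-1/3)=-6.0000
Confirm numerically:
  x=-5.349: |R|=0.92203 <1
  x=-4.450: |R|=0.79195 <1
  x=-4.418: |R|=0.78673 <1
  x=-2.554: |R|=0.37955 <1
  x=-6.081: |R|=1.00892 >1
  x=-6.044: |R|=1.00487 >1
Stable set (-6.0000, 0).

z∈(-6.0000,0).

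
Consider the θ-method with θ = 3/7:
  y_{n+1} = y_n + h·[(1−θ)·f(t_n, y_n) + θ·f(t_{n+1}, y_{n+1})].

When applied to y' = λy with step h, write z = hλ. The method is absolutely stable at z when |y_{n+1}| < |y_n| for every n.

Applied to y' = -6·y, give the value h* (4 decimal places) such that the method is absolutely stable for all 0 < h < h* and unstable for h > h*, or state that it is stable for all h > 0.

(-14.0000,0); λ=-6 ⇒ h* = (14)/6 = 2.3333.

Set f=λy, z=hλ:
  y_{n+1} = y_n + z·[4/7·y_n + 3/7·y_{n+1}] ⇒ (1 − 3/7z)y_{n+1} = (1 + 4/7z)y_n
  Hence R(z) = (1 + 4/7z)/(1 − 3/7z).

Find x<0 with |R(x)|<1.
x=-0.45: |R|=0.6228
R=−1: 1+4/7x = −1+3/7x ⇒ -1/7x=2 ⇒ x=2/(-1/7)=-14.0000
Confirm numerically:
  x=-13.352: |R|=0.98623 <1
  x=-9.690: |R|=0.88051 <1
  x=-6.735: |R|=0.73295 <1
  x=-14.552: |R|=1.01090 >1
  x=-14.429: |R|=1.00853 >1
  x=-14.105: |R|=1.00213 >1
Interval (-14.0000, 0).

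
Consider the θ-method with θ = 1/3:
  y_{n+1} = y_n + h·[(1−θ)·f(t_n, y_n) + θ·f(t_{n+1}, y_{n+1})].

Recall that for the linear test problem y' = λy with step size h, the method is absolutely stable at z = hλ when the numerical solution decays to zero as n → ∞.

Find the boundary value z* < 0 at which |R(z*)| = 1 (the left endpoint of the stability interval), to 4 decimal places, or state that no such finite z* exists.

z* = -6.0000.

Test eqn y'=λy, z=hλ:
  y_{n+1} = y_n + z·[2/3·y_n + 1/3·y_{n+1}] ⇒ (1 − 1/3z)y_{n+1} = (1 + 2/3z)y_n
  R(z) = (1 + 2/3z)/(1 − 1/3z).

Boundary: |R(x)|=1, x<0.
x=-0.62: |R|=0.4862
R=−1: 1+2/3x = −1+1/3x ⇒ -1/3x=2 ⇒ x=2/(-1/3)=-6.0000
Confirm numerically:
  x=-5.802: |R|=0.97751 <1
  x=-3.054: |R|=0.51338 <1
  x=-2.692: |R|=0.41883 <1
  x=-6.534: |R|=1.05601 >1
  x=-6.528: |R|=1.05542 >1
Interval (-6.0000, 0).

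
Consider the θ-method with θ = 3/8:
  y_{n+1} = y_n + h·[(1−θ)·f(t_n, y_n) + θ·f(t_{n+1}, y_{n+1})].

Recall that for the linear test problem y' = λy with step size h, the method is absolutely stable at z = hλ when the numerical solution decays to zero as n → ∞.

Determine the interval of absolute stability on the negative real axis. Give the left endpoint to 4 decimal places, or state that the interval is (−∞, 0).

(-8.0000, 0).

On y'=λy, z=hλ:
  y_{n+1} = y_n + z·[5/8·y_n + 3/8·y_{n+1}] ⇒ (1 − 3/8z)y_{n+1} = (1 + 5/8z)y_n
  ⇒ R(z) = (1 + 5/8z)/(1 − 3/8z).

Boundary: |R(x)|=1, x<0.
x=-1.75: |R|=0.0566
R=−1: 1+5/8x = −1+3/8x ⇒ -1/4x=2 ⇒ x=2/(-1/4)=-8.0000
Confirm numerically:
  x=-7.235: |R|=0.94849 <1
  x=-6.271: |R|=0.87103 <1
  x=-3.704: |R|=0.55044 <1
  x=-3.224: |R|=0.45948 <1
  x=-8.364: |R|=1.02200 >1
  x=-8.247: |R|=1.01509 >1
So |R|<1 on (-8.0000, 0).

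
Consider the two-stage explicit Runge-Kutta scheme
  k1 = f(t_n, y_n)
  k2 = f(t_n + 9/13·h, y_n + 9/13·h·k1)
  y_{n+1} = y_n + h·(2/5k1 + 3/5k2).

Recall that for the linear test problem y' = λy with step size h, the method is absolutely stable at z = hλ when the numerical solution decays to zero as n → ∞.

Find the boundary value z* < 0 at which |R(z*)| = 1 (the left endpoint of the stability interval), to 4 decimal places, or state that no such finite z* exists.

z* = -2.4074.

Test eqn y'=λy, z=hλ:
  k1=λy_n ⇒ h·k1=z·y_n;  k2=λ(1+9/13z)y_n ⇒ h·k2=z(1+9/13z)y_n
  y_{n+1}/y_n = 1 + 2/5z + 3/5z(1+9/13z) = 1 + z + 27/65z²
  R(z) = 1 + z + 27/65z².

Find x<0 with |R(x)|<1.
x=-0.6: |R|=0.5495
R=1: x+27/65x²=0 ⇒ x=−65/27=-2.4074; min R=1−1/(4·27/65)=0.3981>−1
Confirm numerically:
  x=-1.832: |R|=0.56212 <1
  x=-1.723: |R|=0.51016 <1
  x=-1.265: |R|=0.39971 <1
  x=-1.163: |R|=0.39884 <1
  x=-2.777: |R|=1.42633 >1
  x=-2.552: |R|=1.15328 >1
Interval (-2.4074, 0).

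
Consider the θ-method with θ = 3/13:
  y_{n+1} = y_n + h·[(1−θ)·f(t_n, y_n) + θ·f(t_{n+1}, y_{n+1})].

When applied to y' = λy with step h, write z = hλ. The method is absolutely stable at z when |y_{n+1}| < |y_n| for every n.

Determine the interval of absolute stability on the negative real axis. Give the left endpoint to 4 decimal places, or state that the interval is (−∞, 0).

On y'=λy, z=hλ:
  y_{n+1} = y_n + z·[10/13·y_n + 3/13·y_{n+1}] ⇒ (1 − 3/13z)y_{n+1} = (1 + 10/13z)y_n
  R(z) = (1 + 10/13z)/(1 − 3/13z).

Solve |R(x)|<1 on ℝ⁻.
x=-0.96: |R|=0.2141
R=−1: 1+10/13x = −1+3/13x ⇒ -7/13x=2 ⇒ x=2/(-7/13)=-3.7143
Confirm numerically:
  x=-2.860: |R|=0.72289 <1
  x=-2.835: |R|=0.71379 <1
  x=-2.629: |R|=0.63628 <1
  x=-4.147: |R|=1.11906 >1
  x=-3.995: |R|=1.07865 >1
  x=-3.976: |R|=1.07349 >1
So |R|<1 on (-3.7143, 0).

(-3.7143, 0).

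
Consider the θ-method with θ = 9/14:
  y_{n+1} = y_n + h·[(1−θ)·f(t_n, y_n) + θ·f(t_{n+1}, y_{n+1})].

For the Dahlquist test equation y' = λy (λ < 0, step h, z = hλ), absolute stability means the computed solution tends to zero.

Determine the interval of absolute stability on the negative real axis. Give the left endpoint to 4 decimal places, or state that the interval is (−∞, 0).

(−∞, 0) — no finite endpoint.

With y'=λy (z=hλ):
  y_{n+1} = y_n + z·[5/14·y_n + 9/14·y_{n+1}] ⇒ (1 − 9/14z)y_{n+1} = (1 + 5/14z)y_n
  Hence R(z) = (1 + 5/14z)/(1 − 9/14z).

Solve |R(x)|<1 on ℝ⁻.
x=-1.68: |R|=0.1923
x=-2: |R|=0.1250
x=-10: |R|=0.3462
x=-100: |R|=0.5317
θ=9/14≥1/2 ⇒ |1+5/14x|<|1−9/14x| ∀x<0 ⇒ unbounded interval.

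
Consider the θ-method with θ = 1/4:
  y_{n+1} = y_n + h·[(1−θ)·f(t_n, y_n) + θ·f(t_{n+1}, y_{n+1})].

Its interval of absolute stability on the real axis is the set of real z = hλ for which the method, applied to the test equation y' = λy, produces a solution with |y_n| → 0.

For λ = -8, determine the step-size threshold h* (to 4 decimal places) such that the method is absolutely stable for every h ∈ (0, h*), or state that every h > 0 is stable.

(-4.0000,0); λ=-8 ⇒ h* = (4)/8 = 0.5000.

Test eqn y'=λy, z=hλ:
  y_{n+1} = y_n + z·[3/4·y_n + 1/4·y_{n+1}] ⇒ (1 − 1/4z)y_{n+1} = (1 + 3/4z)y_n
  so R(z) = (1 + 3/4z)/(1 − 1/4z).

Find x<0 with |R(x)|<1.
x=-1.01: |R|=0.1936
R=−1: 1+3/4x = −1+1/4x ⇒ -1/2x=2 ⇒ x=2/(-1/2)=-4.0000
Confirm numerically:
  x=-3.570: |R|=0.88639 <1
  x=-2.859: |R|=0.66730 <1
  x=-2.175: |R|=0.40891 <1
  x=-4.162: |R|=1.03970 >1
  x=-4.053: |R|=1.01316 >1
Stable set (-4.0000, 0).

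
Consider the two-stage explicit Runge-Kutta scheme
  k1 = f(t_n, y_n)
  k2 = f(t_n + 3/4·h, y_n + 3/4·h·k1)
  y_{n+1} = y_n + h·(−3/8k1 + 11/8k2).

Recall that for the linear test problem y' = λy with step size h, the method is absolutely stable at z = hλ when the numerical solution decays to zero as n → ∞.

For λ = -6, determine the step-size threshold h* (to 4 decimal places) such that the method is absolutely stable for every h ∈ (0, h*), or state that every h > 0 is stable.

Set f=λy, z=hλ:
  k1=λy_n ⇒ h·k1=z·y_n;  k2=λ(1+3/4z)y_n ⇒ h·k2=z(1+3/4z)y_n
  y_{n+1}/y_n = 1 − 3/8z + 11/8z(1+3/4z) = 1 + z + 33/32z²
  so R(z) = 1 + z + 33/32z².

Need |R(x)|<1, x<0.
x=-0.39: |R|=0.7669
R=1: x+33/32x²=0 ⇒ x=−32/33=-0.9697; min R=1−1/(4·33/32)=0.7576>−1
Confirm numerically:
  x=-0.950: |R|=0.98070 <1
  x=-0.752: |R|=0.83118 <1
  x=-0.492: |R|=0.75763 <1
  x=-1.492: |R|=1.80363 >1
  x=-1.464: |R|=1.74627 >1
  x=-1.174: |R|=1.24735 >1
Interval (-0.9697, 0).

(-0.9697,0); λ=-6 ⇒ h* = (32/33)/6 = 0.1616.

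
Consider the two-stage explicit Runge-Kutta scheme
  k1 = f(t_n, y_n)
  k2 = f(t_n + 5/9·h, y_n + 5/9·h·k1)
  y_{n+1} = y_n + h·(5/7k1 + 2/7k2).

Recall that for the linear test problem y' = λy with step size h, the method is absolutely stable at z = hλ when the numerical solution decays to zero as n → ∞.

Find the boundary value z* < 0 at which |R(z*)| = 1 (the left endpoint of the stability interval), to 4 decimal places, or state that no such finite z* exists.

On y'=λy, z=hλ:
  k1=λy_n ⇒ h·k1=z·y_n;  k2=λ(1+5/9z)y_n ⇒ h·k2=z(1+5/9z)y_n
  y_{n+1}/y_n = 1 + 5/7z + 2/7z(1+5/9z) = 1 + z + 10/63z²
  Hence R(z) = 1 + z + 10/63z².

Boundary: |R(x)|=1, x<0.
x=-1.49: |R|=0.1376
R=1: x+10/63x²=0 ⇒ x=−63/10=-6.3000; min R=1−1/(4·10/63)=-0.5750>−1
Confirm numerically:
  x=-5.085: |R|=0.01932 <1
  x=-4.498: |R|=0.28657 <1
  x=-4.054: |R|=0.44528 <1
  x=-6.897: |R|=1.65357 >1
  x=-6.620: |R|=1.33625 >1
  x=-6.551: |R|=1.26100 >1
So |R|<1 on (-6.3000, 0).

left endpoint -6.3000.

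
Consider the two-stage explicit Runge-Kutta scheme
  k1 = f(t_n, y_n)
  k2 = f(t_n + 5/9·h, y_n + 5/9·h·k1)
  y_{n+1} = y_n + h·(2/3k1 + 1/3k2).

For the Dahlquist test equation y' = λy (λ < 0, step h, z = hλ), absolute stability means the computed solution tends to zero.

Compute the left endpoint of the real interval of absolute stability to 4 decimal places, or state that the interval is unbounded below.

z* = -5.4000.

On y'=λy, z=hλ:
  k1=λy_n ⇒ h·k1=z·y_n;  k2=λ(1+5/9z)y_n ⇒ h·k2=z(1+5/9z)y_n
  y_{n+1}/y_n = 1 + 2/3z + 1/3z(1+5/9z) = 1 + z + 5/27z²
  Hence R(z) = 1 + z + 5/27z².

Solve |R(x)|<1 on ℝ⁻.
x=-1.49: |R|=0.0789
R=1: x+5/27x²=0 ⇒ x=−27/5=-5.4000; min R=1−1/(4·5/27)=-0.3500>−1
Confirm numerically:
  x=-4.925: |R|=0.56678 <1
  x=-3.018: |R|=0.33127 <1
  x=-2.192: |R|=0.30221 <1
  x=-5.988: |R|=1.65203 >1
  x=-5.939: |R|=1.59280 >1
  x=-5.480: |R|=1.08119 >1
So |R|<1 on (-5.4000, 0).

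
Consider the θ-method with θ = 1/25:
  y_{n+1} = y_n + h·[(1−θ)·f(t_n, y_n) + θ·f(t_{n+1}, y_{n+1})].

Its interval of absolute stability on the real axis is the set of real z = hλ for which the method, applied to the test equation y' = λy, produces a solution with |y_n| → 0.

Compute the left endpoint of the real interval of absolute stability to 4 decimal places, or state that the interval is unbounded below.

z* = -2.1739.

Test eqn y'=λy, z=hλ:
  y_{n+1} = y_n + z·[24/25·y_n + 1/25·y_{n+1}] ⇒ (1 − 1/25z)y_{n+1} = (1 + 24/25z)y_n
  so R(z) = (1 + 24/25z)/(1 − 1/25z).

Need |R(x)|<1, x<0.
x=-0.71: |R|=0.3096
R=−1: 1+24/25x = −1+1/25x ⇒ -23/25x=2 ⇒ x=2/(-23/25)=-2.1739
Confirm numerically:
  x=-1.463: |R|=0.38212 <1
  x=-1.221: |R|=0.16414 <1
  x=-1.154: |R|=0.10308 <1
  x=-1.125: |R|=0.07656 <1
  x=-2.762: |R|=1.48721 >1
  x=-2.591: |R|=1.34769 >1
Stable set (-2.1739, 0).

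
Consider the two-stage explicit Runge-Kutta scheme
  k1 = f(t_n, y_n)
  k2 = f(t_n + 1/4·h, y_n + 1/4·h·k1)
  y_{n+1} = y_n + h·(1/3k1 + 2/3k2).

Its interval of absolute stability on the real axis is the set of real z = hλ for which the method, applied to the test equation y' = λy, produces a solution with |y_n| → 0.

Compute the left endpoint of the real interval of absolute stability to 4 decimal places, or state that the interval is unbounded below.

left endpoint -6.0000.

On y'=λy, z=hλ:
  k1=λy_n ⇒ h·k1=z·y_n;  k2=λ(1+1/4z)y_n ⇒ h·k2=z(1+1/4z)y_n
  y_{n+1}/y_n = 1 + 1/3z + 2/3z(1+1/4z) = 1 + z + 1/6z²
  Hence R(z) = 1 + z + 1/6z².

Boundary: |R(x)|=1, x<0.
x=-1.34: |R|=0.0407
R=1: x+1/6x²=0 ⇒ x=−6=-6.0000; min R=1−1/(4·1/6)=-0.5000>−1
Confirm numerically:
  x=-4.691: |R|=0.02342 <1
  x=-4.592: |R|=0.07759 <1
  x=-2.546: |R|=0.46565 <1
  x=-6.496: |R|=1.53700 >1
  x=-6.119: |R|=1.12136 >1
  x=-6.041: |R|=1.04128 >1
Stable set (-6.0000, 0).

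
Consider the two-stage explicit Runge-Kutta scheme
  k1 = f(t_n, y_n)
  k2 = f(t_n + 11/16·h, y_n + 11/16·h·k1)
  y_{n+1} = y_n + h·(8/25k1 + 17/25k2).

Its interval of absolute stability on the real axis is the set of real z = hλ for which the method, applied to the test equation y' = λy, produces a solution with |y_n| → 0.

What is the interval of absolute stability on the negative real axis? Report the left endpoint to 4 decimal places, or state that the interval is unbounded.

Test eqn y'=λy, z=hλ:
  k1=λy_n ⇒ h·k1=z·y_n;  k2=λ(1+11/16z)y_n ⇒ h·k2=z(1+11/16z)y_n
  y_{n+1}/y_n = 1 + 8/25z + 17/25z(1+11/16z) = 1 + z + 187/400z²
  Hence R(z) = 1 + z + 187/400z².

Solve |R(x)|<1 on ℝ⁻.
x=-1.64: |R|=0.6174
R=1: x+187/400x²=0 ⇒ x=−400/187=-2.1390; min R=1−1/(4·187/400)=0.4652>−1
Confirm numerically:
  x=-2.106: |R|=0.96747 <1
  x=-1.855: |R|=0.75368 <1
  x=-0.920: |R|=0.47569 <1
  x=-2.635: |R|=1.61096 >1
  x=-2.544: |R|=1.48163 >1
Stable set (-2.1390, 0).

(-2.1390, 0).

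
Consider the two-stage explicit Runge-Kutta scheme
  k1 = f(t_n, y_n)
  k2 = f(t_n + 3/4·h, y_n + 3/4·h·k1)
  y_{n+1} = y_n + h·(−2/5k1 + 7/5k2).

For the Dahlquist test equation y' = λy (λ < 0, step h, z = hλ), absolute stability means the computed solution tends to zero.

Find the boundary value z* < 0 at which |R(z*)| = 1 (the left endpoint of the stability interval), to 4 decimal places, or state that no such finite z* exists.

z* = -0.9524.

Set f=λy, z=hλ:
  k1=λy_n ⇒ h·k1=z·y_n;  k2=λ(1+3/4z)y_n ⇒ h·k2=z(1+3/4z)y_n
  y_{n+1}/y_n = 1 − 2/5z + 7/5z(1+3/4z) = 1 + z + 21/20z²
  Hence R(z) = 1 + z + 21/20z².

Solve |R(x)|<1 on ℝ⁻.
x=-1.43: |R|=1.7171
R=1: x+21/20x²=0 ⇒ x=−20/21=-0.9524; min R=1−1/(4·21/20)=0.7619>−1
Confirm numerically:
  x=-0.809: |R|=0.87821 <1
  x=-0.552: |R|=0.76794 <1
  x=-0.455: |R|=0.76238 <1
  x=-0.427: |R|=0.76445 <1
  x=-1.522: |R|=1.91031 >1
  x=-1.484: |R|=1.82837 >1
  x=-1.147: |R|=1.23439 >1
So |R|<1 on (-0.9524, 0).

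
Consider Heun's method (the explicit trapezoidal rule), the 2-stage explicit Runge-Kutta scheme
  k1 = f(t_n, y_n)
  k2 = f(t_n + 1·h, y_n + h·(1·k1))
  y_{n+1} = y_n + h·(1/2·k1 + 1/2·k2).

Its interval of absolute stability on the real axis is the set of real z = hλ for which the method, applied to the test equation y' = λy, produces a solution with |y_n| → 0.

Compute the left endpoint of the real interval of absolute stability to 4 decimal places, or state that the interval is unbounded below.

left endpoint -2.0000.

Test eqn y'=λy, z=hλ:
  order 2, 2-stage ⇒ R(z)=1+z+z^2/2
  (e.g. R(-0.62)=0.57220, |R|=0.57220)

Boundary: |R(x)|=1, x<0.
x=-0.62: |R|=0.5722
|R(-1.56)|=0.6568 |R(-1.13)|=0.5085 |R(-0.69)|=0.5481
Bisect:
  x_lo=-2.6987 |R|=1.9428  x_hi=-0.3744 |R|=0.6957
  mid=-1.53656 |R|=0.64395 →hi
  mid=-2.11763 |R|=1.12455 →lo
  mid=-1.82710 |R|=0.84205 →hi
  mid=-1.97237 |R|=0.97275 →hi
  mid=-2.04500 |R|=1.04601 →lo
  mid=-2.00868 |R|=1.00872 →lo
  mid=-1.99052 |R|=0.99057 →hi
  mid=-1.99960 |R|=0.99960 →hi
  mid=-2.00414 |R|=1.00415 →lo
  ...
  [-2.00003,-1.99989] ⇒ x*=-2.0000
Stable set (-2.0000, 0).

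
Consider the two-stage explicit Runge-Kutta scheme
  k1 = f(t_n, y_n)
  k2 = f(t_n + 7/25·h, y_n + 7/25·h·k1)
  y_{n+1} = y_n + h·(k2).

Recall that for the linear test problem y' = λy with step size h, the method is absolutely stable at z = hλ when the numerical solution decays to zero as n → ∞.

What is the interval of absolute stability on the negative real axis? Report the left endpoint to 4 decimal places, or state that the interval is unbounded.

With y'=λy (z=hλ):
  k1=λy_n ⇒ h·k1=z·y_n;  k2=λ(1+7/25z)y_n ⇒ h·k2=z(1+7/25z)y_n
  y_{n+1}/y_n = 1 + z(1+7/25z) = 1 + z + 7/25z²
  ⇒ R(z) = 1 + z + 7/25z².

Solve |R(x)|<1 on ℝ⁻.
x=-0.57: |R|=0.5210
R=1: x+7/25x²=0 ⇒ x=−25/7=-3.5714; min R=1−1/(4·7/25)=0.1071>−1
Confirm numerically:
  x=-3.419: |R|=0.85408 <1
  x=-3.077: |R|=0.57402 <1
  x=-2.618: |R|=0.30110 <1
  x=-2.047: |R|=0.12626 <1
  x=-4.103: |R|=1.61069 >1
  x=-3.987: |R|=1.46393 >1
  x=-3.691: |R|=1.12357 >1
So |R|<1 on (-3.5714, 0).

(-3.5714, 0).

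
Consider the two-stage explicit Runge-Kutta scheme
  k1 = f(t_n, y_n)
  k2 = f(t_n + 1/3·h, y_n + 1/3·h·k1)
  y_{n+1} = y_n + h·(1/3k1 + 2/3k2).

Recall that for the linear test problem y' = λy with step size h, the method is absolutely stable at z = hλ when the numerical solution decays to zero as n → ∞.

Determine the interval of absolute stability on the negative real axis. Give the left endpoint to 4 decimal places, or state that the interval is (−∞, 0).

On y'=λy, z=hλ:
  k1=λy_n ⇒ h·k1=z·y_n;  k2=λ(1+1/3z)y_n ⇒ h·k2=z(1+1/3z)y_n
  y_{n+1}/y_n = 1 + 1/3z + 2/3z(1+1/3z) = 1 + z + 2/9z²
  Hence R(z) = 1 + z + 2/9z².

Boundary: |R(x)|=1, x<0.
x=-1.48: |R|=0.0068
R=1: x+2/9x²=0 ⇒ x=−9/2=-4.5000; min R=1−1/(4·2/9)=-0.1250>−1
Confirm numerically:
  x=-4.342: |R|=0.84755 <1
  x=-3.769: |R|=0.38775 <1
  x=-3.632: |R|=0.29943 <1
  x=-2.821: |R|=0.05255 <1
  x=-5.012: |R|=1.57025 >1
  x=-4.910: |R|=1.44736 >1
  x=-4.714: |R|=1.22418 >1
So |R|<1 on (-4.5000, 0).

(-4.5000, 0).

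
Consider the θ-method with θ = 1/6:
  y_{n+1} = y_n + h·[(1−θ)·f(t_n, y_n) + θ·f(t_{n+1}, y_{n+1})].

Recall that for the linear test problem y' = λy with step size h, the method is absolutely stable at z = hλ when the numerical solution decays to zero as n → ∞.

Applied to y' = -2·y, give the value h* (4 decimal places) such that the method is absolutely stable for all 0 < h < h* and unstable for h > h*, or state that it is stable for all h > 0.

(-3.0000,0); λ=-2 ⇒ h* = (3)/2 = 1.5000.

Set f=λy, z=hλ:
  y_{n+1} = y_n + z·[5/6·y_n + 1/6·y_{n+1}] ⇒ (1 − 1/6z)y_{n+1} = (1 + 5/6z)y_n
  R(z) = (1 + 5/6z)/(1 − 1/6z).

Boundary: |R(x)|=1, x<0.
x=-1: |R|=0.1429
R=−1: 1+5/6x = −1+1/6x ⇒ -2/3x=2 ⇒ x=2/(-2/3)=-3.0000
Confirm numerically:
  x=-1.709: |R|=0.33013 <1
  x=-1.681: |R|=0.31311 <1
  x=-1.514: |R|=0.20894 <1
  x=-1.497: |R|=0.19808 <1
  x=-3.265: |R|=1.11441 >1
  x=-3.220: |R|=1.09544 >1
  x=-3.196: |R|=1.08525 >1
Interval (-3.0000, 0).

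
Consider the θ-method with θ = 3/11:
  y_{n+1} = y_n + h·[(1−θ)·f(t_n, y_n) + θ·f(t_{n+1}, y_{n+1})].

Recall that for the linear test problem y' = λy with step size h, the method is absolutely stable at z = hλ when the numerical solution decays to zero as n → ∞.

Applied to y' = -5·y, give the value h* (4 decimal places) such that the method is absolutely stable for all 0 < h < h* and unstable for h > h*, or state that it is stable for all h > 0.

With y'=λy (z=hλ):
  y_{n+1} = y_n + z·[8/11·y_n + 3/11·y_{n+1}] ⇒ (1 − 3/11z)y_{n+1} = (1 + 8/11z)y_n
  so R(z) = (1 + 8/11z)/(1 − 3/11z).

Solve |R(x)|<1 on ℝ⁻.
x=-1.77: |R|=0.1937
R=−1: 1+8/11x = −1+3/11x ⇒ -5/11x=2 ⇒ x=2/(-5/11)=-4.4000
Confirm numerically:
  x=-2.955: |R|=0.63629 <1
  x=-2.747: |R|=0.57045 <1
  x=-2.732: |R|=0.56553 <1
  x=-1.955: |R|=0.27513 <1
  x=-4.950: |R|=1.10638 >1
  x=-4.804: |R|=1.07949 >1
  x=-4.745: |R|=1.06836 >1
Stable set (-4.4000, 0).

(-4.4000,0); λ=-5 ⇒ h* = (22/5)/5 = 0.8800.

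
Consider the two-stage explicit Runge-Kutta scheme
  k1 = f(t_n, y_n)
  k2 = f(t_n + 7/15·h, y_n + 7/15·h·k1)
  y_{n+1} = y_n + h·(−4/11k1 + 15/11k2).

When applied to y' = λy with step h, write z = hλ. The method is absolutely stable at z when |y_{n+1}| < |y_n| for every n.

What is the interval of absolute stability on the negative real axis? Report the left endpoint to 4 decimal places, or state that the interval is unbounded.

(-1.5714, 0).

With y'=λy (z=hλ):
  k1=λy_n ⇒ h·k1=z·y_n;  k2=λ(1+7/15z)y_n ⇒ h·k2=z(1+7/15z)y_n
  y_{n+1}/y_n = 1 − 4/11z + 15/11z(1+7/15z) = 1 + z + 7/11z²
  ⇒ R(z) = 1 + z + 7/11z².

Solve |R(x)|<1 on ℝ⁻.
x=-1.54: |R|=0.9692
R=1: x+7/11x²=0 ⇒ x=−11/7=-1.5714; min R=1−1/(4·7/11)=0.6071>−1
Confirm numerically:
  x=-1.271: |R|=0.75701 <1
  x=-0.905: |R|=0.61620 <1
  x=-0.815: |R|=0.60769 <1
  x=-0.777: |R|=0.60719 <1
  x=-2.074: |R|=1.66330 >1
  x=-1.793: |R|=1.25281 >1
  x=-1.777: |R|=1.23246 >1
Interval (-1.5714, 0).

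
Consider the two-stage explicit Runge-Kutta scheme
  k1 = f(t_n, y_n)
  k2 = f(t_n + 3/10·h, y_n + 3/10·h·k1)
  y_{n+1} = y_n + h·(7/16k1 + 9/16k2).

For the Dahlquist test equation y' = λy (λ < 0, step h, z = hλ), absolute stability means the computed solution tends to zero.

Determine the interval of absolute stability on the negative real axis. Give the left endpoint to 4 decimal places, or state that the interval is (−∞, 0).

Test eqn y'=λy, z=hλ:
  k1=λy_n ⇒ h·k1=z·y_n;  k2=λ(1+3/10z)y_n ⇒ h·k2=z(1+3/10z)y_n
  y_{n+1}/y_n = 1 + 7/16z + 9/16z(1+3/10z) = 1 + z + 27/160z²
  R(z) = 1 + z + 27/160z².

Boundary: |R(x)|=1, x<0.
x=-1.36: |R|=0.0479
R=1: x+27/160x²=0 ⇒ x=−160/27=-5.9259; min R=1−1/(4·27/160)=-0.4815>−1
Confirm numerically:
  x=-5.663: |R|=0.74874 <1
  x=-3.707: |R|=0.38806 <1
  x=-2.511: |R|=0.44701 <1
  x=-6.490: |R|=1.61777 >1
  x=-6.439: |R|=1.55750 >1
Interval (-5.9259, 0).

(-5.9259, 0).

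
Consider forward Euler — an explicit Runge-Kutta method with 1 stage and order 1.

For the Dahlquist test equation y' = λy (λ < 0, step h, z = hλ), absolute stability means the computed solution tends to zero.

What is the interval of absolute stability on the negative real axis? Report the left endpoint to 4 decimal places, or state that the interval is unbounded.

(-2.0000, 0).

Test eqn y'=λy, z=hλ:
  order 1, 1-stage ⇒ R(z)=1+z
  (e.g. R(-1.58)=-0.58000, |R|=0.58000)

Need |R(x)|<1, x<0.
x=-1.58: |R|=0.5800
|R(-2.35)|=1.3500 |R(-1.3)|=0.3000 |R(-1.17)|=0.1700
Bisect:
  x_lo=-2.6712 |R|=1.6712  x_hi=-0.1589 |R|=0.8411
  mid=-1.41504 |R|=0.41504 →hi
  mid=-2.04311 |R|=1.04311 →lo
  mid=-1.72908 |R|=0.72908 →hi
  mid=-1.88609 |R|=0.88609 →hi
  mid=-1.96460 |R|=0.96460 →hi
  mid=-2.00386 |R|=1.00386 →lo
  mid=-1.98423 |R|=0.98423 →hi
  mid=-1.99405 |R|=0.99405 →hi
  mid=-1.99895 |R|=0.99895 →hi
  mid=-2.00141 |R|=1.00141 →lo
  ...
  [-2.00003,-1.99987] ⇒ x*=-2.0000
So |R|<1 on (-2.0000, 0).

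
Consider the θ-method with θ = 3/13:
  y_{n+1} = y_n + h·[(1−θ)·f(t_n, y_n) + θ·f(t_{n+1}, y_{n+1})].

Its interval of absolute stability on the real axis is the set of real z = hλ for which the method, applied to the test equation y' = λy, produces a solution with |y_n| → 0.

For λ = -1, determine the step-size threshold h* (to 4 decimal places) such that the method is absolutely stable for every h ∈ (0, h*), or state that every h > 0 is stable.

With y'=λy (z=hλ):
  y_{n+1} = y_n + z·[10/13·y_n + 3/13·y_{n+1}] ⇒ (1 − 3/13z)y_{n+1} = (1 + 10/13z)y_n
  R(z) = (1 + 10/13z)/(1 − 3/13z).

Find x<0 with |R(x)|<1.
x=-0.54: |R|=0.5198
R=−1: 1+10/13x = −1+3/13x ⇒ -7/13x=2 ⇒ x=2/(-7/13)=-3.7143
Confirm numerically:
  x=-3.555: |R|=0.95288 <1
  x=-2.589: |R|=0.62070 <1
  x=-1.896: |R|=0.31892 <1
  x=-4.118: |R|=1.11146 >1
  x=-4.068: |R|=1.09824 >1
  x=-3.803: |R|=1.02544 >1
Interval (-3.7143, 0).

(-3.7143,0); λ=-1 ⇒ h* = (26/7)/1 = 3.7143.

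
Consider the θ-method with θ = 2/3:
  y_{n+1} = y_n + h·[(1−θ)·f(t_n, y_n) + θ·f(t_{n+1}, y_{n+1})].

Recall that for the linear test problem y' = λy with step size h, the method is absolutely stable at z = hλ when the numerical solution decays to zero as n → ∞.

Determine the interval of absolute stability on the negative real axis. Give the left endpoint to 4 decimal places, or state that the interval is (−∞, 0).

Set f=λy, z=hλ:
  y_{n+1} = y_n + z·[1/3·y_n + 2/3·y_{n+1}] ⇒ (1 − 2/3z)y_{n+1} = (1 + 1/3z)y_n
  so R(z) = (1 + 1/3z)/(1 − 2/3z).

Boundary: |R(x)|=1, x<0.
x=-1.03: |R|=0.3893
x=-2: |R|=0.1429
x=-10: |R|=0.3043
x=-100: |R|=0.4778
θ=2/3≥1/2 ⇒ |1+1/3x|<|1−2/3x| ∀x<0 ⇒ interval (−∞,0).

(−∞, 0) — no finite endpoint.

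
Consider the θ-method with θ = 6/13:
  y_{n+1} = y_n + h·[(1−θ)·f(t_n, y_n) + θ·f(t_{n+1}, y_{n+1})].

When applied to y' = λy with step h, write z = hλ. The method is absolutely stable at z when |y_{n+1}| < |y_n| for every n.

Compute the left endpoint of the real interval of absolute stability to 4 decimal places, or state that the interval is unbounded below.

Test eqn y'=λy, z=hλ:
  y_{n+1} = y_n + z·[7/13·y_n + 6/13·y_{n+1}] ⇒ (1 − 6/13z)y_{n+1} = (1 + 7/13z)y_n
  so R(z) = (1 + 7/13z)/(1 − 6/13z).

Boundary: |R(x)|=1, x<0.
x=-0.54: |R|=0.5677
R=−1: 1+7/13x = −1+6/13x ⇒ -1/13x=2 ⇒ x=2/(-1/13)=-26.0000
Confirm numerically:
  x=-17.595: |R|=0.92911 <1
  x=-15.659: |R|=0.90331 <1
  x=-14.393: |R|=0.88318 <1
  x=-13.662: |R|=0.87009 <1
  x=-26.395: |R|=1.00230 >1
  x=-26.242: |R|=1.00142 >1
  x=-26.219: |R|=1.00129 >1
Interval (-26.0000, 0).

z* = -26.0000.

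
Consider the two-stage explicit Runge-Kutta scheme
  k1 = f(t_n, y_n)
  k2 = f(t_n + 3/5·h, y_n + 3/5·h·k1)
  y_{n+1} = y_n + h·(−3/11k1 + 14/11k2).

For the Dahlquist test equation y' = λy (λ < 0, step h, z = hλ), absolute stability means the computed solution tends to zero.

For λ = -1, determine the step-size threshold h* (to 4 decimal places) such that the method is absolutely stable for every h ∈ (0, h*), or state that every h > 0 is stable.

On y'=λy, z=hλ:
  k1=λy_n ⇒ h·k1=z·y_n;  k2=λ(1+3/5z)y_n ⇒ h·k2=z(1+3/5z)y_n
  y_{n+1}/y_n = 1 − 3/11z + 14/11z(1+3/5z) = 1 + z + 42/55z²
  R(z) = 1 + z + 42/55z².

Solve |R(x)|<1 on ℝ⁻.
x=-1.65: |R|=1.4290
R=1: x+42/55x²=0 ⇒ x=−55/42=-1.3095; min R=1−1/(4·42/55)=0.6726>−1
Confirm numerically:
  x=-1.098: |R|=0.82264 <1
  x=-1.058: |R|=0.79679 <1
  x=-0.795: |R|=0.68764 <1
  x=-0.721: |R|=0.67597 <1
  x=-1.820: |R|=1.70947 >1
  x=-1.442: |R|=1.14588 >1
  x=-1.401: |R|=1.09787 >1
So |R|<1 on (-1.3095, 0).

(-1.3095,0); λ=-1 ⇒ h* = (55/42)/1 = 1.3095.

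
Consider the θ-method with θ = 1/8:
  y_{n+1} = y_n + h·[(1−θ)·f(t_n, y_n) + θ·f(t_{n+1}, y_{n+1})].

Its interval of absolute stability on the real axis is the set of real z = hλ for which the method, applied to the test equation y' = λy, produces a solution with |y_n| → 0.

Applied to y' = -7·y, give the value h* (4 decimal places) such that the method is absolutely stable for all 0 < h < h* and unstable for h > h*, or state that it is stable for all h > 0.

Test eqn y'=λy, z=hλ:
  y_{n+1} = y_n + z·[7/8·y_n + 1/8·y_{n+1}] ⇒ (1 − 1/8z)y_{n+1} = (1 + 7/8z)y_n
  R(z) = (1 + 7/8z)/(1 − 1/8z).

Need |R(x)|<1, x<0.
x=-0.92: |R|=0.1749
R=−1: 1+7/8x = −1+1/8x ⇒ -3/4x=2 ⇒ x=2/(-3/4)=-2.6667
Confirm numerically:
  x=-2.144: |R|=0.69085 <1
  x=-1.801: |R|=0.47005 <1
  x=-1.290: |R|=0.11087 <1
  x=-3.247: |R|=1.30959 >1
  x=-2.808: |R|=1.07846 >1
So |R|<1 on (-2.6667, 0).

(-2.6667,0); λ=-7 ⇒ h* = (8/3)/7 = 0.3810.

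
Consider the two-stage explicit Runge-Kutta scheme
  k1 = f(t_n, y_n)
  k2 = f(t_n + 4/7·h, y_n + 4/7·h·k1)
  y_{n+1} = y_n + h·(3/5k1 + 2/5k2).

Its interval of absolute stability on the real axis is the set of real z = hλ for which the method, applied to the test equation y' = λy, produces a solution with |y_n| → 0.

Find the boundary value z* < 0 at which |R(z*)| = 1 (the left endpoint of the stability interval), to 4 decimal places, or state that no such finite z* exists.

On y'=λy, z=hλ:
  k1=λy_n ⇒ h·k1=z·y_n;  k2=λ(1+4/7z)y_n ⇒ h·k2=z(1+4/7z)y_n
  y_{n+1}/y_n = 1 + 3/5z + 2/5z(1+4/7z) = 1 + z + 8/35z²
  R(z) = 1 + z + 8/35z².

Solve |R(x)|<1 on ℝ⁻.
x=-1.3: |R|=0.0863
R=1: x+8/35x²=0 ⇒ x=−35/8=-4.3750; min R=1−1/(4·8/35)=-0.0938>−1
Confirm numerically:
  x=-3.604: |R|=0.36487 <1
  x=-3.293: |R|=0.18559 <1
  x=-2.506: |R|=0.07056 <1
  x=-1.815: |R|=0.06203 <1
  x=-4.744: |R|=1.40012 >1
  x=-4.603: |R|=1.23988 >1
So |R|<1 on (-4.3750, 0).

z* = -4.3750.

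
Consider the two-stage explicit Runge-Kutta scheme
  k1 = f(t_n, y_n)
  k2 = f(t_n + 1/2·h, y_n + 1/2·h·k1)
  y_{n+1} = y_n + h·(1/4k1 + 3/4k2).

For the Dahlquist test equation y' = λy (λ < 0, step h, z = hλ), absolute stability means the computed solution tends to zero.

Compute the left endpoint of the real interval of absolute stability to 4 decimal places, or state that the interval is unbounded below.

Test eqn y'=λy, z=hλ:
  k1=λy_n ⇒ h·k1=z·y_n;  k2=λ(1+1/2z)y_n ⇒ h·k2=z(1+1/2z)y_n
  y_{n+1}/y_n = 1 + 1/4z + 3/4z(1+1/2z) = 1 + z + 3/8z²
  Hence R(z) = 1 + z + 3/8z².

Solve |R(x)|<1 on ℝ⁻.
x=-1.76: |R|=0.4016
R=1: x+3/8x²=0 ⇒ x=−8/3=-2.6667; min R=1−1/(4·3/8)=0.3333>−1
Confirm numerically:
  x=-2.488: |R|=0.83330 <1
  x=-1.482: |R|=0.34162 <1
  x=-1.238: |R|=0.33674 <1
  x=-3.100: |R|=1.50375 >1
  x=-3.076: |R|=1.47217 >1
Interval (-2.6667, 0).

z* = -2.6667.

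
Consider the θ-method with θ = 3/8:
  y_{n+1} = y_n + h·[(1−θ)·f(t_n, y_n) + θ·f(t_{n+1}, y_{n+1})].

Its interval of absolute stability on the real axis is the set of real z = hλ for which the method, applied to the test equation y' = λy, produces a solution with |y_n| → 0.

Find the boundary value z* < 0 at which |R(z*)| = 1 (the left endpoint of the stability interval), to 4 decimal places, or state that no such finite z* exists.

With y'=λy (z=hλ):
  y_{n+1} = y_n + z·[5/8·y_n + 3/8·y_{n+1}] ⇒ (1 − 3/8z)y_{n+1} = (1 + 5/8z)y_n
  ⇒ R(z) = (1 + 5/8z)/(1 − 3/8z).

Boundary: |R(x)|=1, x<0.
x=-1.52: |R|=0.0318
R=−1: 1+5/8x = −1+3/8x ⇒ -1/4x=2 ⇒ x=2/(-1/4)=-8.0000
Confirm numerically:
  x=-6.227: |R|=0.86710 <1
  x=-4.994: |R|=0.73840 <1
  x=-4.619: |R|=0.69063 <1
  x=-3.551: |R|=0.52297 <1
  x=-8.450: |R|=1.02699 >1
  x=-8.382: |R|=1.02305 >1
  x=-8.214: |R|=1.01311 >1
Stable set (-8.0000, 0).

z* = -8.0000.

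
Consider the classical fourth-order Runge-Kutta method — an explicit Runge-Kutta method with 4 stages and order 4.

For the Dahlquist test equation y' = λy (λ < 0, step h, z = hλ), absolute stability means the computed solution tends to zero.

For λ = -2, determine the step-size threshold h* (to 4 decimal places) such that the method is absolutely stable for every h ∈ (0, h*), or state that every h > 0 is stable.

With y'=λy (z=hλ):
  order 4, 4-stage ⇒ R(z)=1+z+z^2/2+z^3/6+z^4/24
  (e.g. R(-0.43)=0.65062, |R|=0.65062)

Need |R(x)|<1, x<0.
x=-0.43: |R|=0.6506
|R(-2.63)|=0.7900 |R(-2.55)|=0.6995 |R(-1.46)|=0.2764
Bisect:
  x_lo=-3.2063 |R|=1.8438  x_hi=-0.2710 |R|=0.7626
  mid=-1.73868 |R|=0.27759 →hi
  mid=-2.47249 |R|=0.62211 →hi
  mid=-2.83940 |R|=1.08469 →lo
  mid=-2.65595 |R|=0.82187 →hi
  mid=-2.74767 |R|=0.94475 →hi
  mid=-2.79354 |R|=1.01250 →lo
  mid=-2.77061 |R|=0.97808 →hi
  mid=-2.78207 |R|=0.99515 →hi
  mid=-2.78780 |R|=1.00379 →lo
  mid=-2.78494 |R|=0.99946 →hi
  ...
  [-2.78530,-2.78512] ⇒ x*=-2.7853
Interval (-2.7853, 0).

(-2.7853,0); λ=-2 ⇒ h* = 1.3926.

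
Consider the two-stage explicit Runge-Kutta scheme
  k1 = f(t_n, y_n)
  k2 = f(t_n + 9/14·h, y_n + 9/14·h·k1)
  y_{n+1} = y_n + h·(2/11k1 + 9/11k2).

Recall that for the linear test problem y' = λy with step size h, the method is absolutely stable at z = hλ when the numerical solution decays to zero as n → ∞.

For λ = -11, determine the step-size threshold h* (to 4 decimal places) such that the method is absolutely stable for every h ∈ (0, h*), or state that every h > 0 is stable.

(-1.9012,0); λ=-11 ⇒ h* = (154/81)/11 = 0.1728.

Set f=λy, z=hλ:
  k1=λy_n ⇒ h·k1=z·y_n;  k2=λ(1+9/14z)y_n ⇒ h·k2=z(1+9/14z)y_n
  y_{n+1}/y_n = 1 + 2/11z + 9/11z(1+9/14z) = 1 + z + 81/154z²
  R(z) = 1 + z + 81/154z².

Find x<0 with |R(x)|<1.
x=-1.47: |R|=0.6666
R=1: x+81/154x²=0 ⇒ x=−154/81=-1.9012; min R=1−1/(4·81/154)=0.5247>−1
Confirm numerically:
  x=-1.355: |R|=0.61070 <1
  x=-1.000: |R|=0.52597 <1
  x=-0.772: |R|=0.54147 <1
  x=-2.134: |R|=1.26126 >1
  x=-1.943: |R|=1.04268 >1
Stable set (-1.9012, 0).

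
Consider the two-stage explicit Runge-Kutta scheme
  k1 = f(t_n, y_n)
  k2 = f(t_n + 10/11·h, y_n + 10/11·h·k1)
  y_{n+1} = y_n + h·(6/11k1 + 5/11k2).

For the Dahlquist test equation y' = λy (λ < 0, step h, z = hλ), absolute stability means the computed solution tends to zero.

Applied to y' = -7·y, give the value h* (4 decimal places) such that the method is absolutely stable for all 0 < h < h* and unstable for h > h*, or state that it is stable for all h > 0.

With y'=λy (z=hλ):
  k1=λy_n ⇒ h·k1=z·y_n;  k2=λ(1+10/11z)y_n ⇒ h·k2=z(1+10/11z)y_n
  y_{n+1}/y_n = 1 + 6/11z + 5/11z(1+10/11z) = 1 + z + 50/121z²
  ⇒ R(z) = 1 + z + 50/121z².

Boundary: |R(x)|=1, x<0.
x=-1.27: |R|=0.3965
R=1: x+50/121x²=0 ⇒ x=−121/50=-2.4200; min R=1−1/(4·50/121)=0.3950>−1
Confirm numerically:
  x=-2.186: |R|=0.78863 <1
  x=-1.895: |R|=0.58889 <1
  x=-1.727: |R|=0.50545 <1
  x=-1.479: |R|=0.42490 <1
  x=-2.551: |R|=1.13809 >1
  x=-2.484: |R|=1.06569 >1
Interval (-2.4200, 0).

(-2.4200,0); λ=-7 ⇒ h* = (121/50)/7 = 0.3457.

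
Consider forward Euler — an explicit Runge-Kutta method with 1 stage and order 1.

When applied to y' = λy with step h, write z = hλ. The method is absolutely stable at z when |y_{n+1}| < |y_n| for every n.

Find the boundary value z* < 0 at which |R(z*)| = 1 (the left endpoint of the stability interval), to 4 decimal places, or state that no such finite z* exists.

With y'=λy (z=hλ):
  order 1, 1-stage ⇒ R(z)=1+z
  (e.g. R(-0.65)=0.35000, |R|=0.35000)

Solve |R(x)|<1 on ℝ⁻.
x=-0.65: |R|=0.3500
|R(-2.33)|=1.3300 |R(-2.28)|=1.2800 |R(-2.11)|=1.1100
Bisect:
  x_lo=-2.5379 |R|=1.5379  x_hi=-0.0839 |R|=0.9161
  mid=-1.31090 |R|=0.31090 →hi
  mid=-1.92441 |R|=0.92441 →hi
  mid=-2.23116 |R|=1.23116 →lo
  mid=-2.07778 |R|=1.07778 →lo
  mid=-2.00109 |R|=1.00109 →lo
  mid=-1.96275 |R|=0.96275 →hi
  mid=-1.98192 |R|=0.98192 →hi
  mid=-1.99151 |R|=0.99151 →hi
  mid=-1.99630 |R|=0.99630 →hi
  mid=-1.99870 |R|=0.99870 →hi
  ...
  [-2.00005,-1.99990] ⇒ x*=-2.0000
Stable set (-2.0000, 0).

z* = -2.0000.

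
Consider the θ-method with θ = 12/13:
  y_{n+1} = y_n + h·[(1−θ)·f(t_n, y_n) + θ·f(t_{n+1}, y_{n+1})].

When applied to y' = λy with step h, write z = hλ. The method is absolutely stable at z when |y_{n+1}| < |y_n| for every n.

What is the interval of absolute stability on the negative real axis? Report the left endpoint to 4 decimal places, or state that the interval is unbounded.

unbounded; (−∞, 0).

Test eqn y'=λy, z=hλ:
  y_{n+1} = y_n + z·[1/13·y_n + 12/13·y_{n+1}] ⇒ (1 − 12/13z)y_{n+1} = (1 + 1/13z)y_n
  ⇒ R(z) = (1 + 1/13z)/(1 − 12/13z).

Boundary: |R(x)|=1, x<0.
x=-0.51: |R|=0.6532
x=-2: |R|=0.2973
x=-10: |R|=0.0226
x=-100: |R|=0.0717
θ=12/13≥1/2 ⇒ |1+1/13x|<|1−12/13x| ∀x<0 ⇒ stable on all of ℝ⁻.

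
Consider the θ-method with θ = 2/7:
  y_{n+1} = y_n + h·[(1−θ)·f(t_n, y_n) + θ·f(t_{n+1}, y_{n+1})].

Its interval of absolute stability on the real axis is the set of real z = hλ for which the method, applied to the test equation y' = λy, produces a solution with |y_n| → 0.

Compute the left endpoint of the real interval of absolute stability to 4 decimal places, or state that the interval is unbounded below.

z* = -4.6667.

With y'=λy (z=hλ):
  y_{n+1} = y_n + z·[5/7·y_n + 2/7·y_{n+1}] ⇒ (1 − 2/7z)y_{n+1} = (1 + 5/7z)y_n
  R(z) = (1 + 5/7z)/(1 − 2/7z).

Need |R(x)|<1, x<0.
x=-0.37: |R|=0.6654
R=−1: 1+5/7x = −1+2/7x ⇒ -3/7x=2 ⇒ x=2/(-3/7)=-4.6667
Confirm numerically:
  x=-4.126: |R|=0.89365 <1
  x=-3.606: |R|=0.77610 <1
  x=-2.667: |R|=0.51362 <1
  x=-5.153: |R|=1.08431 >1
  x=-4.935: |R|=1.04772 >1
  x=-4.692: |R|=1.00464 >1
So |R|<1 on (-4.6667, 0).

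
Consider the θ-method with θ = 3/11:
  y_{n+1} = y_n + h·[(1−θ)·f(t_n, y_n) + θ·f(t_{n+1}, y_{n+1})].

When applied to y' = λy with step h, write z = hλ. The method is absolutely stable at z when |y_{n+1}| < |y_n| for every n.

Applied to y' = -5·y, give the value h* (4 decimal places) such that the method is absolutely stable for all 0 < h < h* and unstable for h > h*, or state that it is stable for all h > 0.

Test eqn y'=λy, z=hλ:
  y_{n+1} = y_n + z·[8/11·y_n + 3/11·y_{n+1}] ⇒ (1 − 3/11z)y_{n+1} = (1 + 8/11z)y_n
  ⇒ R(z) = (1 + 8/11z)/(1 − 3/11z).

Boundary: |R(x)|=1, x<0.
x=-1.69: |R|=0.1568
R=−1: 1+8/11x = −1+3/11x ⇒ -5/11x=2 ⇒ x=2/(-5/11)=-4.4000
Confirm numerically:
  x=-4.339: |R|=0.98730 <1
  x=-3.878: |R|=0.88469 <1
  x=-3.691: |R|=0.83940 <1
  x=-2.035: |R|=0.30868 <1
  x=-4.985: |R|=1.11270 >1
  x=-4.681: |R|=1.05610 >1
  x=-4.678: |R|=1.05552 >1
So |R|<1 on (-4.4000, 0).

(-4.4000,0); λ=-5 ⇒ h* = (22/5)/5 = 0.8800.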